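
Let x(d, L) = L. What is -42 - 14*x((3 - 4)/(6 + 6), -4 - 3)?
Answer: 56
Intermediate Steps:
-42 - 14*x((3 - 4)/(6 + 6), -4 - 3) = -42 - 14*(-4 - 3) = -42 - 14*(-7) = -42 + 98 = 56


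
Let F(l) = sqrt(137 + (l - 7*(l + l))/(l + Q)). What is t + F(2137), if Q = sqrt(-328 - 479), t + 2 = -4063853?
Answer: -4063855 + sqrt((264988 + 137*I*sqrt(807))/(2137 + I*sqrt(807))) ≈ -4.0638e+6 + 0.0077581*I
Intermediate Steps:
t = -4063855 (t = -2 - 4063853 = -4063855)
Q = I*sqrt(807) (Q = sqrt(-807) = I*sqrt(807) ≈ 28.408*I)
F(l) = sqrt(137 - 13*l/(l + I*sqrt(807))) (F(l) = sqrt(137 + (l - 7*(l + l))/(l + I*sqrt(807))) = sqrt(137 + (l - 14*l)/(l + I*sqrt(807))) = sqrt(137 + (-13*l)/(l + I*sqrt(807))) = sqrt(137 - 13*l/(l + I*sqrt(807))))
t + F(2137) = -4063855 + sqrt((124*2137 + 137*I*sqrt(807))/(2137 + I*sqrt(807))) = -4063855 + sqrt((264988 + 137*I*sqrt(807))/(2137 + I*sqrt(807)))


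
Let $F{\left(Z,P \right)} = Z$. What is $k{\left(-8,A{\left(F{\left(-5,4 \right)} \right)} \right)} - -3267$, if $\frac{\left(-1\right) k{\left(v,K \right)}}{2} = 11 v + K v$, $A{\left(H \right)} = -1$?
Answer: $3427$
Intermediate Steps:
$k{\left(v,K \right)} = - 22 v - 2 K v$ ($k{\left(v,K \right)} = - 2 \left(11 v + K v\right) = - 22 v - 2 K v$)
$k{\left(-8,A{\left(F{\left(-5,4 \right)} \right)} \right)} - -3267 = \left(-2\right) \left(-8\right) \left(11 - 1\right) - -3267 = \left(-2\right) \left(-8\right) 10 + 3267 = 160 + 3267 = 3427$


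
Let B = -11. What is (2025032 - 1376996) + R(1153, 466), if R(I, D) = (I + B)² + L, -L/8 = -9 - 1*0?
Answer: 1952272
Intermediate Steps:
L = 72 (L = -8*(-9 - 1*0) = -8*(-9 + 0) = -8*(-9) = 72)
R(I, D) = 72 + (-11 + I)² (R(I, D) = (I - 11)² + 72 = (-11 + I)² + 72 = 72 + (-11 + I)²)
(2025032 - 1376996) + R(1153, 466) = (2025032 - 1376996) + (72 + (-11 + 1153)²) = 648036 + (72 + 1142²) = 648036 + (72 + 1304164) = 648036 + 1304236 = 1952272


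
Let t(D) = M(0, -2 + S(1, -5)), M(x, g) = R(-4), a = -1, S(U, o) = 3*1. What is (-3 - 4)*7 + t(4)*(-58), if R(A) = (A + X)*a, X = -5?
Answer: -571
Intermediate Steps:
S(U, o) = 3
R(A) = 5 - A (R(A) = (A - 5)*(-1) = (-5 + A)*(-1) = 5 - A)
M(x, g) = 9 (M(x, g) = 5 - 1*(-4) = 5 + 4 = 9)
t(D) = 9
(-3 - 4)*7 + t(4)*(-58) = (-3 - 4)*7 + 9*(-58) = -7*7 - 522 = -49 - 522 = -571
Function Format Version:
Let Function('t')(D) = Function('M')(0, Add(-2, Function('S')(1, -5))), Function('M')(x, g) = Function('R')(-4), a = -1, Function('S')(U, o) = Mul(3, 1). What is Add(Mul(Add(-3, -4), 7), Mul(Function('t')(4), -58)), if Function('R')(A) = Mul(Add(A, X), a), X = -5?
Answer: -571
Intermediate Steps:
Function('S')(U, o) = 3
Function('R')(A) = Add(5, Mul(-1, A)) (Function('R')(A) = Mul(Add(A, -5), -1) = Mul(Add(-5, A), -1) = Add(5, Mul(-1, A)))
Function('M')(x, g) = 9 (Function('M')(x, g) = Add(5, Mul(-1, -4)) = Add(5, 4) = 9)
Function('t')(D) = 9
Add(Mul(Add(-3, -4), 7), Mul(Function('t')(4), -58)) = Add(Mul(Add(-3, -4), 7), Mul(9, -58)) = Add(Mul(-7, 7), -522) = Add(-49, -522) = -571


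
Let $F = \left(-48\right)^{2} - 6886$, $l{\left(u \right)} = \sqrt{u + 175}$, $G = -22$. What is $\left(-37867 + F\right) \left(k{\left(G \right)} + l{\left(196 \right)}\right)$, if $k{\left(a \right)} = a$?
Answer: $933878 - 42449 \sqrt{371} \approx 1.1625 \cdot 10^{5}$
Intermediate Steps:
$l{\left(u \right)} = \sqrt{175 + u}$
$F = -4582$ ($F = 2304 - 6886 = -4582$)
$\left(-37867 + F\right) \left(k{\left(G \right)} + l{\left(196 \right)}\right) = \left(-37867 - 4582\right) \left(-22 + \sqrt{175 + 196}\right) = - 42449 \left(-22 + \sqrt{371}\right) = 933878 - 42449 \sqrt{371}$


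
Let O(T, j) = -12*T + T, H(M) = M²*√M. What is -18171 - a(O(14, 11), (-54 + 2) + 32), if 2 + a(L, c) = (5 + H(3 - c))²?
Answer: -6454537 - 5290*√23 ≈ -6.4799e+6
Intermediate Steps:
H(M) = M^(5/2)
O(T, j) = -11*T
a(L, c) = -2 + (5 + (3 - c)^(5/2))²
-18171 - a(O(14, 11), (-54 + 2) + 32) = -18171 - (-2 + (5 + (3 - ((-54 + 2) + 32))^(5/2))²) = -18171 - (-2 + (5 + (3 - (-52 + 32))^(5/2))²) = -18171 - (-2 + (5 + (3 - 1*(-20))^(5/2))²) = -18171 - (-2 + (5 + (3 + 20)^(5/2))²) = -18171 - (-2 + (5 + 23^(5/2))²) = -18171 - (-2 + (5 + 529*√23)²) = -18171 + (2 - (5 + 529*√23)²) = -18169 - (5 + 529*√23)²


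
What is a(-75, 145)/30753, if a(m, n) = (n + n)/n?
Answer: 2/30753 ≈ 6.5034e-5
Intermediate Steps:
a(m, n) = 2 (a(m, n) = (2*n)/n = 2)
a(-75, 145)/30753 = 2/30753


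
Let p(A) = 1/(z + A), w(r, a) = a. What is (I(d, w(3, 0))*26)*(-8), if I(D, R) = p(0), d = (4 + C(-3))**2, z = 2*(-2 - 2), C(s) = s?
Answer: 26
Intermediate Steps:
z = -8 (z = 2*(-4) = -8)
p(A) = 1/(-8 + A)
d = 1 (d = (4 - 3)**2 = 1**2 = 1)
I(D, R) = -1/8 (I(D, R) = 1/(-8 + 0) = 1/(-8) = -1/8)
(I(d, w(3, 0))*26)*(-8) = -1/8*26*(-8) = -13/4*(-8) = 26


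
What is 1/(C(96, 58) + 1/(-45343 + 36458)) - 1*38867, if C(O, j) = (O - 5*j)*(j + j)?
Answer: -7771380518432/199948041 ≈ -38867.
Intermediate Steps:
C(O, j) = 2*j*(O - 5*j) (C(O, j) = (O - 5*j)*(2*j) = 2*j*(O - 5*j))
1/(C(96, 58) + 1/(-45343 + 36458)) - 1*38867 = 1/(2*58*(96 - 5*58) + 1/(-45343 + 36458)) - 1*38867 = 1/(2*58*(96 - 290) + 1/(-8885)) - 38867 = 1/(2*58*(-194) - 1/8885) - 38867 = 1/(-22504 - 1/8885) - 38867 = 1/(-199948041/8885) - 38867 = -8885/199948041 - 38867 = -7771380518432/199948041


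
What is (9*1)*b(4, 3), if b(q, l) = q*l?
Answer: 108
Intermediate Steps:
b(q, l) = l*q
(9*1)*b(4, 3) = (9*1)*(3*4) = 9*12 = 108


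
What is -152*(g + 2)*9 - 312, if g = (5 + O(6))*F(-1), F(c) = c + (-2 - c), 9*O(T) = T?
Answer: 12456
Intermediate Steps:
O(T) = T/9
F(c) = -2
g = -34/3 (g = (5 + (⅑)*6)*(-2) = (5 + ⅔)*(-2) = (17/3)*(-2) = -34/3 ≈ -11.333)
-152*(g + 2)*9 - 312 = -152*(-34/3 + 2)*9 - 312 = -(-4256)*9/3 - 312 = -152*(-84) - 312 = 12768 - 312 = 12456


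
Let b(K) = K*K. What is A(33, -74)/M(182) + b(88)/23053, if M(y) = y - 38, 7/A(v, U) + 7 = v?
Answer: 29154907/86310432 ≈ 0.33779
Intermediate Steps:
A(v, U) = 7/(-7 + v)
b(K) = K²
M(y) = -38 + y
A(33, -74)/M(182) + b(88)/23053 = (7/(-7 + 33))/(-38 + 182) + 88²/23053 = (7/26)/144 + 7744*(1/23053) = (7*(1/26))*(1/144) + 7744/23053 = (7/26)*(1/144) + 7744/23053 = 7/3744 + 7744/23053 = 29154907/86310432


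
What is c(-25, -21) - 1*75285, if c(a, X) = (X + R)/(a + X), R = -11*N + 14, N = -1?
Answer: -1731557/23 ≈ -75285.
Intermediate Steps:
R = 25 (R = -11*(-1) + 14 = 11 + 14 = 25)
c(a, X) = (25 + X)/(X + a) (c(a, X) = (X + 25)/(a + X) = (25 + X)/(X + a))
c(-25, -21) - 1*75285 = (25 - 21)/(-21 - 25) - 1*75285 = 4/(-46) - 75285 = -1/46*4 - 75285 = -2/23 - 75285 = -1731557/23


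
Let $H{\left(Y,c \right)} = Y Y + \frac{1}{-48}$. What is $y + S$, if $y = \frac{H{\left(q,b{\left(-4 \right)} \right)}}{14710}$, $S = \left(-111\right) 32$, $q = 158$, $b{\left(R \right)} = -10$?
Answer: $- \frac{2506797889}{706080} \approx -3550.3$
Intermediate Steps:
$H{\left(Y,c \right)} = - \frac{1}{48} + Y^{2}$ ($H{\left(Y,c \right)} = Y^{2} - \frac{1}{48} = - \frac{1}{48} + Y^{2}$)
$S = -3552$
$y = \frac{1198271}{706080}$ ($y = \frac{- \frac{1}{48} + 158^{2}}{14710} = \left(- \frac{1}{48} + 24964\right) \frac{1}{14710} = \frac{1198271}{48} \cdot \frac{1}{14710} = \frac{1198271}{706080} \approx 1.6971$)
$y + S = \frac{1198271}{706080} - 3552 = - \frac{2506797889}{706080}$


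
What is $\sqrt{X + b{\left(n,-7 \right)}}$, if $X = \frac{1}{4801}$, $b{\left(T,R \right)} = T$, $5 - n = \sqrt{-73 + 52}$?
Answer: $\frac{\sqrt{115252806 - 23049601 i \sqrt{21}}}{4801} \approx 2.4272 - 0.944 i$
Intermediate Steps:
$n = 5 - i \sqrt{21}$ ($n = 5 - \sqrt{-73 + 52} = 5 - \sqrt{-21} = 5 - i \sqrt{21} \approx 5.0 - 4.5826 i$)
$X = \frac{1}{4801} \approx 0.00020829$
$\sqrt{X + b{\left(n,-7 \right)}} = \sqrt{\frac{1}{4801} + \left(5 - i \sqrt{21}\right)} = \sqrt{\frac{24006}{4801} - i \sqrt{21}}$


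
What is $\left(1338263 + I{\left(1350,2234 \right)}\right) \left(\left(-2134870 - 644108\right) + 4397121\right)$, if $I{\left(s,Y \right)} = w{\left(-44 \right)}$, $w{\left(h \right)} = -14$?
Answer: $2165478251607$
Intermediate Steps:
$I{\left(s,Y \right)} = -14$
$\left(1338263 + I{\left(1350,2234 \right)}\right) \left(\left(-2134870 - 644108\right) + 4397121\right) = \left(1338263 - 14\right) \left(\left(-2134870 - 644108\right) + 4397121\right) = 1338249 \left(\left(-2134870 - 644108\right) + 4397121\right) = 1338249 \left(-2778978 + 4397121\right) = 1338249 \cdot 1618143 = 2165478251607$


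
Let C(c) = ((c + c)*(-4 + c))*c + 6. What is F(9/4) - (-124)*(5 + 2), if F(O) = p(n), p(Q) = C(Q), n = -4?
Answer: 618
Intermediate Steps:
C(c) = 6 + 2*c²*(-4 + c) (C(c) = ((2*c)*(-4 + c))*c + 6 = (2*c*(-4 + c))*c + 6 = 2*c²*(-4 + c) + 6 = 6 + 2*c²*(-4 + c))
p(Q) = 6 - 8*Q² + 2*Q³
F(O) = -250 (F(O) = 6 - 8*(-4)² + 2*(-4)³ = 6 - 8*16 + 2*(-64) = 6 - 128 - 128 = -250)
F(9/4) - (-124)*(5 + 2) = -250 - (-124)*(5 + 2) = -250 - (-124)*7 = -250 - 124*(-7) = -250 + 868 = 618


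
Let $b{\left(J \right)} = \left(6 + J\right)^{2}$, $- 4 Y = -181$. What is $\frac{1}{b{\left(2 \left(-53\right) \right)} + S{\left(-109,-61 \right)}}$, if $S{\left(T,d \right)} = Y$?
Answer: $\frac{4}{40181} \approx 9.955 \cdot 10^{-5}$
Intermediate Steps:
$Y = \frac{181}{4}$ ($Y = \left(- \frac{1}{4}\right) \left(-181\right) = \frac{181}{4} \approx 45.25$)
$S{\left(T,d \right)} = \frac{181}{4}$
$\frac{1}{b{\left(2 \left(-53\right) \right)} + S{\left(-109,-61 \right)}} = \frac{1}{\left(6 + 2 \left(-53\right)\right)^{2} + \frac{181}{4}} = \frac{1}{\left(6 - 106\right)^{2} + \frac{181}{4}} = \frac{1}{\left(-100\right)^{2} + \frac{181}{4}} = \frac{1}{10000 + \frac{181}{4}} = \frac{1}{\frac{40181}{4}} = \frac{4}{40181}$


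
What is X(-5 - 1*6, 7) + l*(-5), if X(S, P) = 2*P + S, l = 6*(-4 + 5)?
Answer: -27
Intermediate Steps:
l = 6 (l = 6*1 = 6)
X(S, P) = S + 2*P
X(-5 - 1*6, 7) + l*(-5) = ((-5 - 1*6) + 2*7) + 6*(-5) = ((-5 - 6) + 14) - 30 = (-11 + 14) - 30 = 3 - 30 = -27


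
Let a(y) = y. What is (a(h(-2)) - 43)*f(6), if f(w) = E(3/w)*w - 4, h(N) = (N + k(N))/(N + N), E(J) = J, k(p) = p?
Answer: 42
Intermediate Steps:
h(N) = 1 (h(N) = (N + N)/(N + N) = (2*N)/((2*N)) = (2*N)*(1/(2*N)) = 1)
f(w) = -1 (f(w) = (3/w)*w - 4 = 3 - 4 = -1)
(a(h(-2)) - 43)*f(6) = (1 - 43)*(-1) = -42*(-1) = 42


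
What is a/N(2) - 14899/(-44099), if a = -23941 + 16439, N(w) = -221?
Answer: 334123377/9745879 ≈ 34.284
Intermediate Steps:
a = -7502
a/N(2) - 14899/(-44099) = -7502/(-221) - 14899/(-44099) = -7502*(-1/221) - 14899*(-1/44099) = 7502/221 + 14899/44099 = 334123377/9745879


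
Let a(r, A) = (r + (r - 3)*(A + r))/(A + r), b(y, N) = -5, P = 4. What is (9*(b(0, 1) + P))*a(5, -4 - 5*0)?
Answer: -63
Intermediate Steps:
a(r, A) = (r + (-3 + r)*(A + r))/(A + r)
(9*(b(0, 1) + P))*a(5, -4 - 5*0) = (9*(-5 + 4))*((5² - 3*(-4 - 5*0) - 2*5 + (-4 - 5*0)*5)/((-4 - 5*0) + 5)) = (9*(-1))*((25 - 3*(-4 + 0) - 10 + (-4 + 0)*5)/((-4 + 0) + 5)) = -9*(25 - 3*(-4) - 10 - 4*5)/(-4 + 5) = -9*(25 + 12 - 10 - 20)/1 = -9*7 = -63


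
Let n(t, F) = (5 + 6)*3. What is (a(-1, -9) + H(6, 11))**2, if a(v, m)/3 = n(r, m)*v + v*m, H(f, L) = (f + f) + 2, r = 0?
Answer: 3364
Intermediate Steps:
n(t, F) = 33 (n(t, F) = 11*3 = 33)
H(f, L) = 2 + 2*f (H(f, L) = 2*f + 2 = 2 + 2*f)
a(v, m) = 99*v + 3*m*v (a(v, m) = 3*(33*v + v*m) = 3*(33*v + m*v) = 99*v + 3*m*v)
(a(-1, -9) + H(6, 11))**2 = (3*(-1)*(33 - 9) + (2 + 2*6))**2 = (3*(-1)*24 + (2 + 12))**2 = (-72 + 14)**2 = (-58)**2 = 3364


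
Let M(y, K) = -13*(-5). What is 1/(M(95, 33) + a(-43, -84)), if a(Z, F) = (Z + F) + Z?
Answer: -1/105 ≈ -0.0095238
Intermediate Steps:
a(Z, F) = F + 2*Z (a(Z, F) = (F + Z) + Z = F + 2*Z)
M(y, K) = 65
1/(M(95, 33) + a(-43, -84)) = 1/(65 + (-84 + 2*(-43))) = 1/(65 + (-84 - 86)) = 1/(65 - 170) = 1/(-105) = -1/105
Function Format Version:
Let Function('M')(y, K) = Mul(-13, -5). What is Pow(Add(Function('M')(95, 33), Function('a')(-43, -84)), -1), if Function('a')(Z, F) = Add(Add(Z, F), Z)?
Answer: Rational(-1, 105) ≈ -0.0095238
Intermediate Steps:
Function('a')(Z, F) = Add(F, Mul(2, Z)) (Function('a')(Z, F) = Add(Add(F, Z), Z) = Add(F, Mul(2, Z)))
Function('M')(y, K) = 65
Pow(Add(Function('M')(95, 33), Function('a')(-43, -84)), -1) = Pow(Add(65, Add(-84, Mul(2, -43))), -1) = Pow(Add(65, Add(-84, -86)), -1) = Pow(Add(65, -170), -1) = Pow(-105, -1) = Rational(-1, 105)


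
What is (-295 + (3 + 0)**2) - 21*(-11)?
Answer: -55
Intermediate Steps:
(-295 + (3 + 0)**2) - 21*(-11) = (-295 + 3**2) + 231 = (-295 + 9) + 231 = -286 + 231 = -55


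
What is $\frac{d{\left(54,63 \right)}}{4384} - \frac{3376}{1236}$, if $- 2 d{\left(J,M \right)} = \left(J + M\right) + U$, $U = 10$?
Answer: $- \frac{7439435}{2709312} \approx -2.7459$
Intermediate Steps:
$d{\left(J,M \right)} = -5 - \frac{J}{2} - \frac{M}{2}$ ($d{\left(J,M \right)} = - \frac{\left(J + M\right) + 10}{2} = - \frac{10 + J + M}{2} = -5 - \frac{J}{2} - \frac{M}{2}$)
$\frac{d{\left(54,63 \right)}}{4384} - \frac{3376}{1236} = \frac{-5 - 27 - \frac{63}{2}}{4384} - \frac{3376}{1236} = \left(-5 - 27 - \frac{63}{2}\right) \frac{1}{4384} - \frac{844}{309} = \left(- \frac{127}{2}\right) \frac{1}{4384} - \frac{844}{309} = - \frac{127}{8768} - \frac{844}{309} = - \frac{7439435}{2709312}$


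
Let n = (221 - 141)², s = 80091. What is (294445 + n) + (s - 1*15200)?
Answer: 365736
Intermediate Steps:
n = 6400 (n = 80² = 6400)
(294445 + n) + (s - 1*15200) = (294445 + 6400) + (80091 - 1*15200) = 300845 + (80091 - 15200) = 300845 + 64891 = 365736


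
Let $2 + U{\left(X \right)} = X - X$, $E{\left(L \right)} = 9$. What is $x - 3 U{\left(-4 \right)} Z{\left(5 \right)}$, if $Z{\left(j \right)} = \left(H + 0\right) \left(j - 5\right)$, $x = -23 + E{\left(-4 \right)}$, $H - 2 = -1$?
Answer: $0$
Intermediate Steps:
$H = 1$ ($H = 2 - 1 = 1$)
$U{\left(X \right)} = -2$ ($U{\left(X \right)} = -2 + \left(X - X\right) = -2 + 0 = -2$)
$x = -14$ ($x = -23 + 9 = -14$)
$Z{\left(j \right)} = -5 + j$ ($Z{\left(j \right)} = \left(1 + 0\right) \left(j - 5\right) = 1 \left(-5 + j\right) = -5 + j$)
$x - 3 U{\left(-4 \right)} Z{\left(5 \right)} = - 14 \left(-3\right) \left(-2\right) \left(-5 + 5\right) = - 14 \cdot 6 \cdot 0 = \left(-14\right) 0 = 0$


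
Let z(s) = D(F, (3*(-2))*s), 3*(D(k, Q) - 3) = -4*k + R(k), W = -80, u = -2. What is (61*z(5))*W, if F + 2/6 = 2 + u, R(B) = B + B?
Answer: -141520/9 ≈ -15724.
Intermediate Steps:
R(B) = 2*B
F = -⅓ (F = -⅓ + (2 - 2) = -⅓ + 0 = -⅓ ≈ -0.33333)
D(k, Q) = 3 - 2*k/3 (D(k, Q) = 3 + (-4*k + 2*k)/3 = 3 + (-2*k)/3 = 3 - 2*k/3)
z(s) = 29/9 (z(s) = 3 - ⅔*(-⅓) = 3 + 2/9 = 29/9)
(61*z(5))*W = (61*(29/9))*(-80) = (1769/9)*(-80) = -141520/9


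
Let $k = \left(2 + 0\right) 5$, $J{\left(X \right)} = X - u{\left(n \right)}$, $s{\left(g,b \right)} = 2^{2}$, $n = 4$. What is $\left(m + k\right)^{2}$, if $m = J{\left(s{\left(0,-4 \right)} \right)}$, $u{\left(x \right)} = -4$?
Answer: $324$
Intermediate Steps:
$s{\left(g,b \right)} = 4$
$J{\left(X \right)} = 4 + X$ ($J{\left(X \right)} = X - -4 = X + 4 = 4 + X$)
$k = 10$ ($k = 2 \cdot 5 = 10$)
$m = 8$ ($m = 4 + 4 = 8$)
$\left(m + k\right)^{2} = \left(8 + 10\right)^{2} = 18^{2} = 324$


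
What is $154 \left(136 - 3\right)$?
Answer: $20482$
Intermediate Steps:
$154 \left(136 - 3\right) = 154 \cdot 133 = 20482$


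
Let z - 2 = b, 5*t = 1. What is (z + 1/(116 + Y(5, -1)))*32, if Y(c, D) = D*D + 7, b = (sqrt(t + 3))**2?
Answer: 25832/155 ≈ 166.66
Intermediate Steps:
t = 1/5 (t = (1/5)*1 = 1/5 ≈ 0.20000)
b = 16/5 (b = (sqrt(1/5 + 3))**2 = (sqrt(16/5))**2 = (4*sqrt(5)/5)**2 = 16/5 ≈ 3.2000)
z = 26/5 (z = 2 + 16/5 = 26/5 ≈ 5.2000)
Y(c, D) = 7 + D**2 (Y(c, D) = D**2 + 7 = 7 + D**2)
(z + 1/(116 + Y(5, -1)))*32 = (26/5 + 1/(116 + (7 + (-1)**2)))*32 = (26/5 + 1/(116 + (7 + 1)))*32 = (26/5 + 1/(116 + 8))*32 = (26/5 + 1/124)*32 = (3229/620)*32 = 25832/155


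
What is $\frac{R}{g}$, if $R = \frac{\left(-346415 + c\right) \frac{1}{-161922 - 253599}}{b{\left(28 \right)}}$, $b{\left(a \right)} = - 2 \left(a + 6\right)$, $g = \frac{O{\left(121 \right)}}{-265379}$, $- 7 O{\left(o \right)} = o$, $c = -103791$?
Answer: $- \frac{418163263259}{1709453394} \approx -244.62$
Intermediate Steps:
$O{\left(o \right)} = - \frac{o}{7}$
$g = \frac{121}{1857653}$ ($g = \frac{\left(- \frac{1}{7}\right) 121}{-265379} = \left(- \frac{121}{7}\right) \left(- \frac{1}{265379}\right) = \frac{121}{1857653} \approx 6.5136 \cdot 10^{-5}$)
$b{\left(a \right)} = -12 - 2 a$ ($b{\left(a \right)} = - 2 \left(6 + a\right) = -12 - 2 a$)
$R = - \frac{225103}{14127714}$ ($R = \frac{\left(-346415 - 103791\right) \frac{1}{-161922 - 253599}}{-12 - 56} = \frac{\left(-450206\right) \frac{1}{-415521}}{-12 - 56} = \frac{\left(-450206\right) \left(- \frac{1}{415521}\right)}{-68} = \frac{450206}{415521} \left(- \frac{1}{68}\right) = - \frac{225103}{14127714} \approx -0.015933$)
$\frac{R}{g} = - \frac{225103}{14127714 \cdot \frac{121}{1857653}} = \left(- \frac{225103}{14127714}\right) \frac{1857653}{121} = - \frac{418163263259}{1709453394}$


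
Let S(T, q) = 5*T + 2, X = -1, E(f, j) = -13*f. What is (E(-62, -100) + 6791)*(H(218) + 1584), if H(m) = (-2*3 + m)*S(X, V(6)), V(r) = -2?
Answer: 7201956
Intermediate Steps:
S(T, q) = 2 + 5*T
H(m) = 18 - 3*m (H(m) = (-2*3 + m)*(2 + 5*(-1)) = (-6 + m)*(2 - 5) = (-6 + m)*(-3) = 18 - 3*m)
(E(-62, -100) + 6791)*(H(218) + 1584) = (-13*(-62) + 6791)*((18 - 3*218) + 1584) = (806 + 6791)*((18 - 654) + 1584) = 7597*(-636 + 1584) = 7597*948 = 7201956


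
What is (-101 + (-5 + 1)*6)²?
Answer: 15625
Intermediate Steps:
(-101 + (-5 + 1)*6)² = (-101 - 4*6)² = (-101 - 24)² = (-125)² = 15625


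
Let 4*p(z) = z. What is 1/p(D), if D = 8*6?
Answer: 1/12 ≈ 0.083333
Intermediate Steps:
D = 48
p(z) = z/4
1/p(D) = 1/((¼)*48) = 1/12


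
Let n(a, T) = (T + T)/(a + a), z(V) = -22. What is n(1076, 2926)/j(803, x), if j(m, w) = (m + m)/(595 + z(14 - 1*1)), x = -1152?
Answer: 76209/78548 ≈ 0.97022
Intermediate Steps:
n(a, T) = T/a (n(a, T) = (2*T)/((2*a)) = (2*T)*(1/(2*a)) = T/a)
j(m, w) = 2*m/573 (j(m, w) = (m + m)/(595 - 22) = (2*m)/573 = (2*m)*(1/573) = 2*m/573)
n(1076, 2926)/j(803, x) = (2926/1076)/(((2/573)*803)) = (2926*(1/1076))/(1606/573) = (1463/538)*(573/1606) = 76209/78548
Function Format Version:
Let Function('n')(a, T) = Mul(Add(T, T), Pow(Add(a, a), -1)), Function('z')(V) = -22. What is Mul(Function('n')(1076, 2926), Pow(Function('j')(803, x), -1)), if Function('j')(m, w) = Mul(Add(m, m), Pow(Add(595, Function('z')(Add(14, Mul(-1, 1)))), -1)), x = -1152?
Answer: Rational(76209, 78548) ≈ 0.97022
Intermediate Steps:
Function('n')(a, T) = Mul(T, Pow(a, -1)) (Function('n')(a, T) = Mul(Mul(2, T), Pow(Mul(2, a), -1)) = Mul(Mul(2, T), Mul(Rational(1, 2), Pow(a, -1))) = Mul(T, Pow(a, -1)))
Function('j')(m, w) = Mul(Rational(2, 573), m) (Function('j')(m, w) = Mul(Add(m, m), Pow(Add(595, -22), -1)) = Mul(Mul(2, m), Pow(573, -1)) = Mul(Mul(2, m), Rational(1, 573)) = Mul(Rational(2, 573), m))
Mul(Function('n')(1076, 2926), Pow(Function('j')(803, x), -1)) = Mul(Mul(2926, Pow(1076, -1)), Pow(Mul(Rational(2, 573), 803), -1)) = Mul(Mul(2926, Rational(1, 1076)), Pow(Rational(1606, 573), -1)) = Mul(Rational(1463, 538), Rational(573, 1606)) = Rational(76209, 78548)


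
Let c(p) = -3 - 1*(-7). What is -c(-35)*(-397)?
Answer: 1588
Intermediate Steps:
c(p) = 4 (c(p) = -3 + 7 = 4)
-c(-35)*(-397) = -1*4*(-397) = -4*(-397) = 1588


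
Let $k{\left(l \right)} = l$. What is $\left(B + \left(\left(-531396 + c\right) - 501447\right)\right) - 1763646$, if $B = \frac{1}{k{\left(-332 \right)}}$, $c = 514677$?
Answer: $- \frac{757561585}{332} \approx -2.2818 \cdot 10^{6}$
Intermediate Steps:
$B = - \frac{1}{332}$ ($B = \frac{1}{-332} = - \frac{1}{332} \approx -0.003012$)
$\left(B + \left(\left(-531396 + c\right) - 501447\right)\right) - 1763646 = \left(- \frac{1}{332} + \left(\left(-531396 + 514677\right) - 501447\right)\right) - 1763646 = \left(- \frac{1}{332} - 518166\right) - 1763646 = - \frac{172031113}{332} - 1763646 = - \frac{757561585}{332}$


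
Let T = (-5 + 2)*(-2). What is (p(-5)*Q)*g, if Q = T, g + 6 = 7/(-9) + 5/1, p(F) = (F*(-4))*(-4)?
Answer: 2560/3 ≈ 853.33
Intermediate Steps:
p(F) = 16*F (p(F) = -4*F*(-4) = 16*F)
g = -16/9 (g = -6 + (7/(-9) + 5/1) = -6 + (7*(-1/9) + 5*1) = -6 + (-7/9 + 5) = -6 + 38/9 = -16/9 ≈ -1.7778)
T = 6 (T = -3*(-2) = 6)
Q = 6
(p(-5)*Q)*g = ((16*(-5))*6)*(-16/9) = -80*6*(-16/9) = -480*(-16/9) = 2560/3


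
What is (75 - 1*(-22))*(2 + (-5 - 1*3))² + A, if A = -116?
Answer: 3376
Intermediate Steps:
(75 - 1*(-22))*(2 + (-5 - 1*3))² + A = (75 - 1*(-22))*(2 + (-5 - 1*3))² - 116 = (75 + 22)*(2 + (-5 - 3))² - 116 = 97*(2 - 8)² - 116 = 97*(-6)² - 116 = 97*36 - 116 = 3492 - 116 = 3376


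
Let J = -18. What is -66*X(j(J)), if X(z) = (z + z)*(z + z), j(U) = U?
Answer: -85536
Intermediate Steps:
X(z) = 4*z**2 (X(z) = (2*z)*(2*z) = 4*z**2)
-66*X(j(J)) = -264*(-18)**2 = -264*324 = -66*1296 = -85536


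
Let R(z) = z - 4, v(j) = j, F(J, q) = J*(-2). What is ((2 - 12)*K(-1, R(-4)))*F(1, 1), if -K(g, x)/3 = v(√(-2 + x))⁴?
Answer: -6000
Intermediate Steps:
F(J, q) = -2*J
R(z) = -4 + z
K(g, x) = -3*(-2 + x)²
((2 - 12)*K(-1, R(-4)))*F(1, 1) = ((2 - 12)*(-3*(-2 + (-4 - 4))²))*(-2*1) = -(-30)*(-2 - 8)²*(-2) = -(-30)*(-10)²*(-2) = -(-30)*100*(-2) = -10*(-300)*(-2) = 3000*(-2) = -6000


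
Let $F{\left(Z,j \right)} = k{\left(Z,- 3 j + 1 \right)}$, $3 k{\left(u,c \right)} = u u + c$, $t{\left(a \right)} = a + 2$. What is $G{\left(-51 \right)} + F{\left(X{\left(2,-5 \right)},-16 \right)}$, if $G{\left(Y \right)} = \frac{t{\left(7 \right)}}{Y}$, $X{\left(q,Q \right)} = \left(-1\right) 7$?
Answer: $\frac{1657}{51} \approx 32.49$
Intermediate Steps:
$t{\left(a \right)} = 2 + a$
$X{\left(q,Q \right)} = -7$
$k{\left(u,c \right)} = \frac{c}{3} + \frac{u^{2}}{3}$ ($k{\left(u,c \right)} = \frac{u u + c}{3} = \frac{u^{2} + c}{3} = \frac{c + u^{2}}{3} = \frac{c}{3} + \frac{u^{2}}{3}$)
$F{\left(Z,j \right)} = \frac{1}{3} - j + \frac{Z^{2}}{3}$ ($F{\left(Z,j \right)} = \frac{- 3 j + 1}{3} + \frac{Z^{2}}{3} = \frac{1 - 3 j}{3} + \frac{Z^{2}}{3} = \left(\frac{1}{3} - j\right) + \frac{Z^{2}}{3} = \frac{1}{3} - j + \frac{Z^{2}}{3}$)
$G{\left(Y \right)} = \frac{9}{Y}$ ($G{\left(Y \right)} = \frac{2 + 7}{Y} = \frac{9}{Y}$)
$G{\left(-51 \right)} + F{\left(X{\left(2,-5 \right)},-16 \right)} = \frac{9}{-51} + \left(\frac{1}{3} - -16 + \frac{\left(-7\right)^{2}}{3}\right) = 9 \left(- \frac{1}{51}\right) + \left(\frac{1}{3} + 16 + \frac{1}{3} \cdot 49\right) = - \frac{3}{17} + \left(\frac{1}{3} + 16 + \frac{49}{3}\right) = - \frac{3}{17} + \frac{98}{3} = \frac{1657}{51}$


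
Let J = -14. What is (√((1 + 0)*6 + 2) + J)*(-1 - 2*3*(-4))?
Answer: -322 + 46*√2 ≈ -256.95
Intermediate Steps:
(√((1 + 0)*6 + 2) + J)*(-1 - 2*3*(-4)) = (√((1 + 0)*6 + 2) - 14)*(-1 - 2*3*(-4)) = (√(1*6 + 2) - 14)*(-1 - 6*(-4)) = (√(6 + 2) - 14)*(-1 + 24) = (√8 - 14)*23 = (2*√2 - 14)*23 = (-14 + 2*√2)*23 = -322 + 46*√2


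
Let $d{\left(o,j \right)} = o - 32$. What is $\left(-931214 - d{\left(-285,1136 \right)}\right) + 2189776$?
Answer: $1258879$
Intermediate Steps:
$d{\left(o,j \right)} = -32 + o$ ($d{\left(o,j \right)} = o - 32 = -32 + o$)
$\left(-931214 - d{\left(-285,1136 \right)}\right) + 2189776 = \left(-931214 - \left(-32 - 285\right)\right) + 2189776 = \left(-931214 - -317\right) + 2189776 = \left(-931214 + 317\right) + 2189776 = -930897 + 2189776 = 1258879$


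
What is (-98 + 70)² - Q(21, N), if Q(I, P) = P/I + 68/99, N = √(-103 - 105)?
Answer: 77548/99 - 4*I*√13/21 ≈ 783.31 - 0.68677*I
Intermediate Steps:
N = 4*I*√13 (N = √(-208) = 4*I*√13 ≈ 14.422*I)
Q(I, P) = 68/99 + P/I (Q(I, P) = P/I + 68*(1/99) = P/I + 68/99 = 68/99 + P/I)
(-98 + 70)² - Q(21, N) = (-98 + 70)² - (68/99 + (4*I*√13)/21) = (-28)² - (68/99 + (4*I*√13)*(1/21)) = 784 - (68/99 + 4*I*√13/21) = 784 + (-68/99 - 4*I*√13/21) = 77548/99 - 4*I*√13/21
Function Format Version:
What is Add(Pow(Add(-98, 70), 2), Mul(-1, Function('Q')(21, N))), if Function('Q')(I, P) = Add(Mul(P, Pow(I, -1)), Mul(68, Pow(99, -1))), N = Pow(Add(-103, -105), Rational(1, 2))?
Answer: Add(Rational(77548, 99), Mul(Rational(-4, 21), I, Pow(13, Rational(1, 2)))) ≈ Add(783.31, Mul(-0.68677, I))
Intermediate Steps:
N = Mul(4, I, Pow(13, Rational(1, 2))) (N = Pow(-208, Rational(1, 2)) = Mul(4, I, Pow(13, Rational(1, 2))) ≈ Mul(14.422, I))
Function('Q')(I, P) = Add(Rational(68, 99), Mul(P, Pow(I, -1))) (Function('Q')(I, P) = Add(Mul(P, Pow(I, -1)), Mul(68, Rational(1, 99))) = Add(Mul(P, Pow(I, -1)), Rational(68, 99)) = Add(Rational(68, 99), Mul(P, Pow(I, -1))))
Add(Pow(Add(-98, 70), 2), Mul(-1, Function('Q')(21, N))) = Add(Pow(Add(-98, 70), 2), Mul(-1, Add(Rational(68, 99), Mul(Mul(4, I, Pow(13, Rational(1, 2))), Pow(21, -1))))) = Add(Pow(-28, 2), Mul(-1, Add(Rational(68, 99), Mul(Mul(4, I, Pow(13, Rational(1, 2))), Rational(1, 21))))) = Add(784, Mul(-1, Add(Rational(68, 99), Mul(Rational(4, 21), I, Pow(13, Rational(1, 2)))))) = Add(784, Add(Rational(-68, 99), Mul(Rational(-4, 21), I, Pow(13, Rational(1, 2))))) = Add(Rational(77548, 99), Mul(Rational(-4, 21), I, Pow(13, Rational(1, 2))))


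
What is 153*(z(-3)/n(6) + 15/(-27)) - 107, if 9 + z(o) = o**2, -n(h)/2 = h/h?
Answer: -192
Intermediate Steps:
n(h) = -2 (n(h) = -2*h/h = -2*1 = -2)
z(o) = -9 + o**2
153*(z(-3)/n(6) + 15/(-27)) - 107 = 153*((-9 + (-3)**2)/(-2) + 15/(-27)) - 107 = 153*((-9 + 9)*(-1/2) + 15*(-1/27)) - 107 = 153*(0*(-1/2) - 5/9) - 107 = 153*(0 - 5/9) - 107 = 153*(-5/9) - 107 = -85 - 107 = -192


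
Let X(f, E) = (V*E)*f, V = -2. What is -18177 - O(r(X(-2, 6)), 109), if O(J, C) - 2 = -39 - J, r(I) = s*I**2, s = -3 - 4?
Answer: -22172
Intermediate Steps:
s = -7
X(f, E) = -2*E*f (X(f, E) = (-2*E)*f = -2*E*f)
r(I) = -7*I**2
O(J, C) = -37 - J (O(J, C) = 2 + (-39 - J) = -37 - J)
-18177 - O(r(X(-2, 6)), 109) = -18177 - (-37 - (-7)*(-2*6*(-2))**2) = -18177 - (-37 - (-7)*24**2) = -18177 - (-37 - (-7)*576) = -18177 - (-37 - 1*(-4032)) = -18177 - (-37 + 4032) = -18177 - 1*3995 = -18177 - 3995 = -22172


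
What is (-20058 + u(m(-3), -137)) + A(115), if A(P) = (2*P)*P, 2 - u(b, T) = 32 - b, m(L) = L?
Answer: 6359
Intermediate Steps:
u(b, T) = -30 + b (u(b, T) = 2 - (32 - b) = 2 + (-32 + b) = -30 + b)
A(P) = 2*P²
(-20058 + u(m(-3), -137)) + A(115) = (-20058 + (-30 - 3)) + 2*115² = (-20058 - 33) + 2*13225 = -20091 + 26450 = 6359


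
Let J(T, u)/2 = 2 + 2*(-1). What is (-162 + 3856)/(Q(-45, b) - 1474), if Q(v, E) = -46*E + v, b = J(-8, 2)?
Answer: -3694/1519 ≈ -2.4319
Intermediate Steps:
J(T, u) = 0 (J(T, u) = 2*(2 + 2*(-1)) = 2*(2 - 2) = 2*0 = 0)
b = 0
Q(v, E) = v - 46*E
(-162 + 3856)/(Q(-45, b) - 1474) = (-162 + 3856)/((-45 - 46*0) - 1474) = 3694/((-45 + 0) - 1474) = 3694/(-45 - 1474) = 3694/(-1519) = 3694*(-1/1519) = -3694/1519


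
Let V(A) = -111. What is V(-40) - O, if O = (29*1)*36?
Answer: -1155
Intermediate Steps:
O = 1044 (O = 29*36 = 1044)
V(-40) - O = -111 - 1*1044 = -111 - 1044 = -1155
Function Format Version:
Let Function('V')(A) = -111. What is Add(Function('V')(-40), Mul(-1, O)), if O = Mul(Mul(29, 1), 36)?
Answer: -1155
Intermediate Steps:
O = 1044 (O = Mul(29, 36) = 1044)
Add(Function('V')(-40), Mul(-1, O)) = Add(-111, Mul(-1, 1044)) = Add(-111, -1044) = -1155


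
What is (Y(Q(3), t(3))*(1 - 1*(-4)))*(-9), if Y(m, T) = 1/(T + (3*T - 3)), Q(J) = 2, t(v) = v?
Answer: -5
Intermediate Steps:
Y(m, T) = 1/(-3 + 4*T) (Y(m, T) = 1/(T + (-3 + 3*T)) = 1/(-3 + 4*T))
(Y(Q(3), t(3))*(1 - 1*(-4)))*(-9) = ((1 - 1*(-4))/(-3 + 4*3))*(-9) = ((1 + 4)/(-3 + 12))*(-9) = (5/9)*(-9) = -5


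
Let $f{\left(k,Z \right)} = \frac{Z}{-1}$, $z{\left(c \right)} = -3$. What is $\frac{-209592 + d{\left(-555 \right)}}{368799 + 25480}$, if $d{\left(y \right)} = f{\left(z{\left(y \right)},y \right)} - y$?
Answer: $- \frac{208482}{394279} \approx -0.52877$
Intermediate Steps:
$f{\left(k,Z \right)} = - Z$ ($f{\left(k,Z \right)} = Z \left(-1\right) = - Z$)
$d{\left(y \right)} = - 2 y$ ($d{\left(y \right)} = - y - y = - 2 y$)
$\frac{-209592 + d{\left(-555 \right)}}{368799 + 25480} = \frac{-209592 - -1110}{368799 + 25480} = \frac{-209592 + 1110}{394279} = \left(-208482\right) \frac{1}{394279} = - \frac{208482}{394279}$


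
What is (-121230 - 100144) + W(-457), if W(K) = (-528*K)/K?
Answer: -221902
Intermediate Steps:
W(K) = -528
(-121230 - 100144) + W(-457) = (-121230 - 100144) - 528 = -221374 - 528 = -221902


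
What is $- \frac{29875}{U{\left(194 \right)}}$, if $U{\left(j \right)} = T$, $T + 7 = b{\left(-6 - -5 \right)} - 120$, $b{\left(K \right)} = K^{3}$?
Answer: $\frac{29875}{128} \approx 233.4$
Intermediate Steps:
$T = -128$ ($T = -7 + \left(\left(-6 - -5\right)^{3} - 120\right) = -7 - \left(120 - \left(-6 + 5\right)^{3}\right) = -7 - \left(120 - \left(-1\right)^{3}\right) = -7 - 121 = -128$)
$U{\left(j \right)} = -128$
$- \frac{29875}{U{\left(194 \right)}} = - \frac{29875}{-128} = \left(-29875\right) \left(- \frac{1}{128}\right) = \frac{29875}{128}$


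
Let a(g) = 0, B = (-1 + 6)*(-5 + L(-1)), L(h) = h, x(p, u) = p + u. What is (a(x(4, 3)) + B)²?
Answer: 900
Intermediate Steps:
B = -30 (B = (-1 + 6)*(-5 - 1) = 5*(-6) = -30)
(a(x(4, 3)) + B)² = (0 - 30)² = (-30)² = 900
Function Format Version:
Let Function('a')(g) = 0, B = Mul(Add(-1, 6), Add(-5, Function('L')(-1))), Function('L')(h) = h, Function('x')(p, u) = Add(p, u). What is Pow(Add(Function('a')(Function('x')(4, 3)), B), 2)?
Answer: 900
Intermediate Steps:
B = -30 (B = Mul(Add(-1, 6), Add(-5, -1)) = Mul(5, -6) = -30)
Pow(Add(Function('a')(Function('x')(4, 3)), B), 2) = Pow(Add(0, -30), 2) = Pow(-30, 2) = 900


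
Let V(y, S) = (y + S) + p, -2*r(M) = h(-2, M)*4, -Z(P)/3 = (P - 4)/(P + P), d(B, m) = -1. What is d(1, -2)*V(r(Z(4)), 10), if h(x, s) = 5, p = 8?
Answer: -8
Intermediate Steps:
Z(P) = -3*(-4 + P)/(2*P) (Z(P) = -3*(P - 4)/(P + P) = -3*(-4 + P)/(2*P))
r(M) = -10 (r(M) = -5*4/2 = -½*20 = -10)
V(y, S) = 8 + S + y (V(y, S) = (y + S) + 8 = (S + y) + 8 = 8 + S + y)
d(1, -2)*V(r(Z(4)), 10) = -(8 + 10 - 10) = -1*8 = -8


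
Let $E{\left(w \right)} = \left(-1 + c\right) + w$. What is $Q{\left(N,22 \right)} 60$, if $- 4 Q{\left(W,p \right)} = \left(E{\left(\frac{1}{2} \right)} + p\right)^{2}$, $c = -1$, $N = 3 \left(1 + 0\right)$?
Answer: $- \frac{25215}{4} \approx -6303.8$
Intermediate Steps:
$N = 3$ ($N = 3 \cdot 1 = 3$)
$E{\left(w \right)} = -2 + w$ ($E{\left(w \right)} = \left(-1 - 1\right) + w = -2 + w$)
$Q{\left(W,p \right)} = - \frac{\left(- \frac{3}{2} + p\right)^{2}}{4}$ ($Q{\left(W,p \right)} = - \frac{\left(\left(-2 + \frac{1}{2}\right) + p\right)^{2}}{4} = - \frac{\left(- \frac{3}{2} + p\right)^{2}}{4}$)
$Q{\left(N,22 \right)} 60 = - \frac{\left(-3 + 2 \cdot 22\right)^{2}}{16} \cdot 60 = - \frac{\left(-3 + 44\right)^{2}}{16} \cdot 60 = - \frac{41^{2}}{16} \cdot 60 = \left(- \frac{1}{16}\right) 1681 \cdot 60 = \left(- \frac{1681}{16}\right) 60 = - \frac{25215}{4}$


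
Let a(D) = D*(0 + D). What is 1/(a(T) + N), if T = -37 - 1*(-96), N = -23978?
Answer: -1/20497 ≈ -4.8788e-5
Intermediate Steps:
T = 59 (T = -37 + 96 = 59)
a(D) = D**2 (a(D) = D*D = D**2)
1/(a(T) + N) = 1/(59**2 - 23978) = 1/(3481 - 23978) = 1/(-20497) = -1/20497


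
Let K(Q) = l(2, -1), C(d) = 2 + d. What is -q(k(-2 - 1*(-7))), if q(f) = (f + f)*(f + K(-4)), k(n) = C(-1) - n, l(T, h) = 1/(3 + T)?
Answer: -152/5 ≈ -30.400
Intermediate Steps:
K(Q) = ⅕ (K(Q) = 1/(3 + 2) = 1/5 = ⅕)
k(n) = 1 - n (k(n) = (2 - 1) - n = 1 - n)
q(f) = 2*f*(⅕ + f) (q(f) = (f + f)*(f + ⅕) = (2*f)*(⅕ + f) = 2*f*(⅕ + f))
-q(k(-2 - 1*(-7))) = -2*(1 - (-2 - 1*(-7)))*(1 + 5*(1 - (-2 - 1*(-7))))/5 = -2*(1 - (-2 + 7))*(1 + 5*(1 - (-2 + 7)))/5 = -2*(1 - 1*5)*(1 + 5*(1 - 1*5))/5 = -2*(1 - 5)*(1 + 5*(1 - 5))/5 = -2*(-4)*(1 + 5*(-4))/5 = -2*(-4)*(1 - 20)/5 = -2*(-4)*(-19)/5 = -1*152/5 = -152/5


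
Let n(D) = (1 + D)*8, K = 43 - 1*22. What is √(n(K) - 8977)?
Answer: I*√8801 ≈ 93.814*I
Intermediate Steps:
K = 21 (K = 43 - 22 = 21)
n(D) = 8 + 8*D
√(n(K) - 8977) = √((8 + 8*21) - 8977) = √((8 + 168) - 8977) = √(176 - 8977) = √(-8801) = I*√8801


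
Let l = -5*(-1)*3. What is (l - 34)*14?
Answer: -266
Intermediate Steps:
l = 15 (l = 5*3 = 15)
(l - 34)*14 = (15 - 34)*14 = -19*14 = -266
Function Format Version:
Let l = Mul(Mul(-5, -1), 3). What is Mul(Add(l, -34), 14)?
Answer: -266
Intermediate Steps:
l = 15 (l = Mul(5, 3) = 15)
Mul(Add(l, -34), 14) = Mul(Add(15, -34), 14) = Mul(-19, 14) = -266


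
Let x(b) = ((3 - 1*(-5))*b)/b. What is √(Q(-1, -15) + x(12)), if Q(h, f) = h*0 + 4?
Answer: 2*√3 ≈ 3.4641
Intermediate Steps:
Q(h, f) = 4 (Q(h, f) = 0 + 4 = 4)
x(b) = 8 (x(b) = ((3 + 5)*b)/b = (8*b)/b = 8)
√(Q(-1, -15) + x(12)) = √(4 + 8) = √12 = 2*√3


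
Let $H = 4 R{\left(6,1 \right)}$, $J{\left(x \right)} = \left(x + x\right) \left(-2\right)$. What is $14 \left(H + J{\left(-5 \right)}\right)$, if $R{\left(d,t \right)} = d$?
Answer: $616$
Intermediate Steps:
$J{\left(x \right)} = - 4 x$ ($J{\left(x \right)} = 2 x \left(-2\right) = - 4 x$)
$H = 24$ ($H = 4 \cdot 6 = 24$)
$14 \left(H + J{\left(-5 \right)}\right) = 14 \left(24 - -20\right) = 14 \left(24 + 20\right) = 14 \cdot 44 = 616$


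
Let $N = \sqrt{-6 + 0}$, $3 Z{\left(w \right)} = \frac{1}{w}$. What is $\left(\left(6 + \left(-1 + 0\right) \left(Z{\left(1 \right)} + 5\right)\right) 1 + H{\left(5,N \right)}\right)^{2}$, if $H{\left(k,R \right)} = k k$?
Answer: $\frac{5929}{9} \approx 658.78$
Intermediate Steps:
$Z{\left(w \right)} = \frac{1}{3 w}$
$N = i \sqrt{6}$ ($N = \sqrt{-6} = i \sqrt{6} \approx 2.4495 i$)
$H{\left(k,R \right)} = k^{2}$
$\left(\left(6 + \left(-1 + 0\right) \left(Z{\left(1 \right)} + 5\right)\right) 1 + H{\left(5,N \right)}\right)^{2} = \left(\left(6 + \left(-1 + 0\right) \left(\frac{1}{3 \cdot 1} + 5\right)\right) 1 + 5^{2}\right)^{2} = \left(\left(6 - \left(\frac{1}{3} \cdot 1 + 5\right)\right) 1 + 25\right)^{2} = \left(\left(6 - \left(\frac{1}{3} + 5\right)\right) 1 + 25\right)^{2} = \left(\left(6 - \frac{16}{3}\right) 1 + 25\right)^{2} = \left(\frac{2}{3} \cdot 1 + 25\right)^{2} = \left(\frac{2}{3} + 25\right)^{2} = \left(\frac{77}{3}\right)^{2} = \frac{5929}{9}$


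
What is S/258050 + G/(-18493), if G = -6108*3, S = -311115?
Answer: -204988299/954423730 ≈ -0.21478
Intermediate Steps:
G = -18324
S/258050 + G/(-18493) = -311115/258050 - 18324/(-18493) = -311115*1/258050 - 18324*(-1/18493) = -62223/51610 + 18324/18493 = -204988299/954423730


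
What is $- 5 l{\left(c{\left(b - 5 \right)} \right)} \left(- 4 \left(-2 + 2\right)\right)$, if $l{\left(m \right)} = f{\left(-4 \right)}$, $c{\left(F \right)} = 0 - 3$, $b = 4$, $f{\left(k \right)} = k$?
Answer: $0$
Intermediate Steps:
$c{\left(F \right)} = -3$
$l{\left(m \right)} = -4$
$- 5 l{\left(c{\left(b - 5 \right)} \right)} \left(- 4 \left(-2 + 2\right)\right) = \left(-5\right) \left(-4\right) \left(- 4 \left(-2 + 2\right)\right) = 20 \left(\left(-4\right) 0\right) = 20 \cdot 0 = 0$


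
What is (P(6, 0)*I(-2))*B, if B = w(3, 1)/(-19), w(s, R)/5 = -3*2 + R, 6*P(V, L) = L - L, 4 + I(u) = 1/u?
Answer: 0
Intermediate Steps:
I(u) = -4 + 1/u
P(V, L) = 0 (P(V, L) = (L - L)/6 = (1/6)*0 = 0)
w(s, R) = -30 + 5*R (w(s, R) = 5*(-3*2 + R) = 5*(-6 + R) = -30 + 5*R)
B = 25/19 (B = (-30 + 5*1)/(-19) = (-30 + 5)*(-1/19) = -25*(-1/19) = 25/19 ≈ 1.3158)
(P(6, 0)*I(-2))*B = (0*(-4 + 1/(-2)))*(25/19) = (0*(-4 - 1/2))*(25/19) = (0*(-9/2))*(25/19) = 0*(25/19) = 0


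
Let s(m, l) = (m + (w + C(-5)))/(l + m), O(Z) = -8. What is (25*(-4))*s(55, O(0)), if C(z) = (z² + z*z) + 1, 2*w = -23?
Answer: -9450/47 ≈ -201.06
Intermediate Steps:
w = -23/2 (w = (½)*(-23) = -23/2 ≈ -11.500)
C(z) = 1 + 2*z² (C(z) = (z² + z²) + 1 = 2*z² + 1 = 1 + 2*z²)
s(m, l) = (79/2 + m)/(l + m) (s(m, l) = (m + (-23/2 + (1 + 2*(-5)²)))/(l + m) = (m + (-23/2 + (1 + 2*25)))/(l + m) = (m + (-23/2 + (1 + 50)))/(l + m) = (m + (-23/2 + 51))/(l + m) = (m + 79/2)/(l + m) = (79/2 + m)/(l + m))
(25*(-4))*s(55, O(0)) = (25*(-4))*((79/2 + 55)/(-8 + 55)) = -100*189/(47*2) = -100*189/94 = -9450/47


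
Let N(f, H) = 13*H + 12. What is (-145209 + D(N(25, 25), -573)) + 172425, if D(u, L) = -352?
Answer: 26864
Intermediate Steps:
N(f, H) = 12 + 13*H
(-145209 + D(N(25, 25), -573)) + 172425 = (-145209 - 352) + 172425 = -145561 + 172425 = 26864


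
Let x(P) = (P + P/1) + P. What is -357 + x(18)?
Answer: -303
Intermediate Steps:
x(P) = 3*P (x(P) = (P + P*1) + P = (P + P) + P = 2*P + P = 3*P)
-357 + x(18) = -357 + 3*18 = -357 + 54 = -303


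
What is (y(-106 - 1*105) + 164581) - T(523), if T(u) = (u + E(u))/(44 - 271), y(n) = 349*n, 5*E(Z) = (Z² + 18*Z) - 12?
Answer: 103504716/1135 ≈ 91194.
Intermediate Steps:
E(Z) = -12/5 + Z²/5 + 18*Z/5 (E(Z) = ((Z² + 18*Z) - 12)/5 = (-12 + Z² + 18*Z)/5 = -12/5 + Z²/5 + 18*Z/5)
T(u) = 12/1135 - 23*u/1135 - u²/1135 (T(u) = (u + (-12/5 + u²/5 + 18*u/5))/(44 - 271) = (-12/5 + u²/5 + 23*u/5)/(-227) = (-12/5 + u²/5 + 23*u/5)*(-1/227) = 12/1135 - 23*u/1135 - u²/1135)
(y(-106 - 1*105) + 164581) - T(523) = (349*(-106 - 1*105) + 164581) - (12/1135 - 23/1135*523 - 1/1135*523²) = (349*(-106 - 105) + 164581) - (12/1135 - 12029/1135 - 1/1135*273529) = (349*(-211) + 164581) - (12/1135 - 12029/1135 - 273529/1135) = (-73639 + 164581) - 1*(-285546/1135) = 90942 + 285546/1135 = 103504716/1135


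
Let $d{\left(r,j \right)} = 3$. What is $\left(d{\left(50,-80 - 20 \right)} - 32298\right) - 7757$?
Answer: $-40052$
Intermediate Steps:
$\left(d{\left(50,-80 - 20 \right)} - 32298\right) - 7757 = \left(3 - 32298\right) - 7757 = -32295 - 7757 = -40052$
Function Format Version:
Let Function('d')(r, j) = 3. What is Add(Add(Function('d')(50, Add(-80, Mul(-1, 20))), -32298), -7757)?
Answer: -40052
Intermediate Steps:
Add(Add(Function('d')(50, Add(-80, Mul(-1, 20))), -32298), -7757) = Add(Add(3, -32298), -7757) = Add(-32295, -7757) = -40052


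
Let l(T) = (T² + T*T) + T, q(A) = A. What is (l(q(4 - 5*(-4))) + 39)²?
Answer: 1476225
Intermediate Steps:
l(T) = T + 2*T² (l(T) = (T² + T²) + T = 2*T² + T = T + 2*T²)
(l(q(4 - 5*(-4))) + 39)² = ((4 - 5*(-4))*(1 + 2*(4 - 5*(-4))) + 39)² = ((4 + 20)*(1 + 2*(4 + 20)) + 39)² = (24*(1 + 2*24) + 39)² = (24*(1 + 48) + 39)² = (24*49 + 39)² = (1176 + 39)² = 1215² = 1476225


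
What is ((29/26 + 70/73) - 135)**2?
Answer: 63651757849/3602404 ≈ 17669.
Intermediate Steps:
((29/26 + 70/73) - 135)**2 = (3937/1898 - 135)**2 = (-252293/1898)**2 = 63651757849/3602404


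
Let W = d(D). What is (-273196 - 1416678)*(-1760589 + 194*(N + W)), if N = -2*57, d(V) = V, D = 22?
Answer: 3005334446938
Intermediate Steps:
W = 22
N = -114
(-273196 - 1416678)*(-1760589 + 194*(N + W)) = (-273196 - 1416678)*(-1760589 + 194*(-114 + 22)) = -1689874*(-1760589 + 194*(-92)) = -1689874*(-1760589 - 17848) = -1689874*(-1778437) = 3005334446938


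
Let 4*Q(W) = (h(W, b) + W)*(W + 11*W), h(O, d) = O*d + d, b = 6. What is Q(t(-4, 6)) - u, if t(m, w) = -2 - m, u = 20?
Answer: 100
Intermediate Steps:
h(O, d) = d + O*d
Q(W) = 3*W*(6 + 7*W) (Q(W) = ((6*(1 + W) + W)*(W + 11*W))/4 = (((6 + 6*W) + W)*(12*W))/4 = ((6 + 7*W)*(12*W))/4 = (12*W*(6 + 7*W))/4 = 3*W*(6 + 7*W))
Q(t(-4, 6)) - u = 3*(-2 - 1*(-4))*(6 + 7*(-2 - 1*(-4))) - 1*20 = 3*(-2 + 4)*(6 + 7*(-2 + 4)) - 20 = 3*2*(6 + 7*2) - 20 = 3*2*(6 + 14) - 20 = 3*2*20 - 20 = 120 - 20 = 100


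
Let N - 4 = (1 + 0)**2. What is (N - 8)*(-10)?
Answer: 30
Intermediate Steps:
N = 5 (N = 4 + (1 + 0)**2 = 4 + 1**2 = 4 + 1 = 5)
(N - 8)*(-10) = (5 - 8)*(-10) = -3*(-10) = 30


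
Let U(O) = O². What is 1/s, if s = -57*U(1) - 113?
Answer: -1/170 ≈ -0.0058824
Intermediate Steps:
s = -170 (s = -57*1² - 113 = -57*1 - 113 = -57 - 113 = -170)
1/s = 1/(-170) = -1/170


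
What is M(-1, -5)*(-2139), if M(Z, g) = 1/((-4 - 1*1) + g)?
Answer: 2139/10 ≈ 213.90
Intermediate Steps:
M(Z, g) = 1/(-5 + g) (M(Z, g) = 1/((-4 - 1) + g) = 1/(-5 + g))
M(-1, -5)*(-2139) = -2139/(-5 - 5) = -2139/(-10) = -⅒*(-2139) = 2139/10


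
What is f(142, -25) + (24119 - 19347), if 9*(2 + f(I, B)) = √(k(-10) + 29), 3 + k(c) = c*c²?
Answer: 4770 + I*√974/9 ≈ 4770.0 + 3.4677*I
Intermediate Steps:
k(c) = -3 + c³ (k(c) = -3 + c*c² = -3 + c³)
f(I, B) = -2 + I*√974/9 (f(I, B) = -2 + √((-3 + (-10)³) + 29)/9 = -2 + √((-3 - 1000) + 29)/9 = -2 + √(-1003 + 29)/9 = -2 + √(-974)/9 = -2 + (I*√974)/9 = -2 + I*√974/9)
f(142, -25) + (24119 - 19347) = (-2 + I*√974/9) + (24119 - 19347) = (-2 + I*√974/9) + 4772 = 4770 + I*√974/9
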